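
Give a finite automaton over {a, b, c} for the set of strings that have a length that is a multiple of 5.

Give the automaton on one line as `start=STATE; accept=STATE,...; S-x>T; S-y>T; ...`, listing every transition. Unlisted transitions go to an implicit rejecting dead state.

start=S0; accept=S0; S0-a>S1; S0-b>S1; S0-c>S1; S1-a>S2; S1-b>S2; S1-c>S2; S2-a>S3; S2-b>S3; S2-c>S3; S3-a>S4; S3-b>S4; S3-c>S4; S4-a>S0; S4-b>S0; S4-c>S0

Count input length modulo 5: every symbol advances one step around the cycle S0 → S1 → S2 → S3 → S4 → S0. Accept at S0.
5 states suffice.
        a   b   c  
>* S0   S1  S1  S1 
   S1   S2  S2  S2 
   S2   S3  S3  S3 
   S3   S4  S4  S4 
   S4   S0  S0  S0 
(> = start, * = accepting)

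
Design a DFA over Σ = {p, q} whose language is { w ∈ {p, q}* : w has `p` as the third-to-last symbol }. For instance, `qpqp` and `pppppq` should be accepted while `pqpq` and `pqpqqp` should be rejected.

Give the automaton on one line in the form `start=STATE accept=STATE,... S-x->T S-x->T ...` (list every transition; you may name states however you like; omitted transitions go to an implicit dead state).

Because acceptance depends on a position counted from the end, the machine has to buffer the most recent 3 symbols. Make each state the string of the last up-to-3 symbols read; on input `x` shift the window left and append `x`. Accept when the buffered window has length 3 and begins with `p`.
15 states suffice.
          p    q  
>  s0     s1   s2 
   s1     s3   s4 
   s2     s5   s6 
   s3     s7   s8 
   s4     s9  s10 
   s5    s11  s12 
   s6    s13  s14 
 * s7     s7   s8 
 * s8     s9  s10 
 * s9    s11  s12 
 * s10   s13  s14 
   s11    s7   s8 
   s12    s9  s10 
   s13   s11  s12 
   s14   s13  s14 
(> = start, * = accepting)

start=s0 accept=s7,s8,s9,s10 s0-p->s1 s0-q->s2 s1-p->s3 s1-q->s4 s2-p->s5 s2-q->s6 s3-p->s7 s3-q->s8 s4-p->s9 s4-q->s10 s5-p->s11 s5-q->s12 s6-p->s13 s6-q->s14 s7-p->s7 s7-q->s8 s8-p->s9 s8-q->s10 s9-p->s11 s9-q->s12 s10-p->s13 s10-q->s14 s11-p->s7 s11-q->s8 s12-p->s9 s12-q->s10 s13-p->s11 s13-q->s12 s14-p->s13 s14-q->s14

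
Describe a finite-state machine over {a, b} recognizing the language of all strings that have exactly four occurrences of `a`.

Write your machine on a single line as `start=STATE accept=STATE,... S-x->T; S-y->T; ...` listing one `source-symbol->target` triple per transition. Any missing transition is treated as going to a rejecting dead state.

Count `a`s, saturating at 5: states S0 through S4 mean 0 through 4 `a`s seen; S5 means more than 4. Each `a` increments (capped at S5); other symbols loop. Accept from {S4}.
With 6 states:
        a   b  
>  S0   S1  S0 
   S1   S2  S1 
   S2   S3  S2 
   S3   S4  S3 
 * S4   S5  S4 
   S5   S5  S5 
(> = start, * = accepting)

start=S0; accept=S4; S0-a->S1; S0-b->S0; S1-a->S2; S1-b->S1; S2-a->S3; S2-b->S2; S3-a->S4; S3-b->S3; S4-a->S5; S4-b->S4; S5-a->S5; S5-b->S5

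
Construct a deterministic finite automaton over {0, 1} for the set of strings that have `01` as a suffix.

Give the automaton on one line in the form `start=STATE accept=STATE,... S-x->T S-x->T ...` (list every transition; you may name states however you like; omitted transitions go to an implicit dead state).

start=q0 accept=q2 q0-0->q1 q0-1->q0 q1-0->q1 q1-1->q2 q2-0->q1 q2-1->q0

Remember how much of `01` the current input suffix matches. State q0 means no match yet; q1 means the last symbol is `0`; q2 means the last 2 symbols are `01`. Only q2 accepts. On a mismatch, fall back to the longest proper suffix that is still a prefix of `01`.
3 states suffice.
        0   1  
>  q0   q1  q0 
   q1   q1  q2 
 * q2   q1  q0 
(> = start, * = accepting)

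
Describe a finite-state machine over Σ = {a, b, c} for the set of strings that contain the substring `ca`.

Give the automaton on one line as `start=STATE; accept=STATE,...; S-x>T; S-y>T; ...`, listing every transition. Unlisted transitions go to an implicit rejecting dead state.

start=S0; accept=S2; S0-a>S0; S0-b>S0; S0-c>S1; S1-a>S2; S1-b>S0; S1-c>S1; S2-a>S2; S2-b>S2; S2-c>S2

States S0..S1 record the length of the longest prefix of `ca` that matches the current input suffix. Reaching S2 means `ca` has been seen, and we stay there forever. Accept from S2.
3 states suffice.
        a   b   c  
>  S0   S0  S0  S1 
   S1   S2  S0  S1 
 * S2   S2  S2  S2 
(> = start, * = accepting)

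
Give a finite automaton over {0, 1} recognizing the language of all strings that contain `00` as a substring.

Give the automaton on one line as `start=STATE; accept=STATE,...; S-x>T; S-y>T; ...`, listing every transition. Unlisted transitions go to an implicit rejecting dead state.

States A..B record the length of the longest prefix of `00` that matches the current input suffix. Reaching C means `00` has been seen, and we stay there forever. Accept from C.
3 states suffice.
       0  1 
>  A   B  A 
   B   C  A 
 * C   C  C 
(> = start, * = accepting)

start=A; accept=C; A-0>B; A-1>A; B-0>C; B-1>A; C-0>C; C-1>C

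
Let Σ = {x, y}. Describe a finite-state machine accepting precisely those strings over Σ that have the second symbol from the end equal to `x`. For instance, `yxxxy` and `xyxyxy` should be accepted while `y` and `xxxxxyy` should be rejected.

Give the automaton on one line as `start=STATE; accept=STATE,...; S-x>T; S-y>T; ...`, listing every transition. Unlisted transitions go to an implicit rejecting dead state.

Because acceptance depends on a position counted from the end, the machine has to buffer the most recent 2 symbols. Make each state the string of the last up-to-2 symbols read; on input `x` shift the window left and append `x`. Accept when the buffered window has length 2 and begins with `x`.
With 7 states:
       x  y 
>  A   B  C 
   B   D  E 
   C   F  G 
 * D   D  E 
 * E   F  G 
   F   D  E 
   G   F  G 
(> = start, * = accepting)

start=A; accept=D,E; A-x>B; A-y>C; B-x>D; B-y>E; C-x>F; C-y>G; D-x>D; D-y>E; E-x>F; E-y>G; F-x>D; F-y>E; G-x>F; G-y>G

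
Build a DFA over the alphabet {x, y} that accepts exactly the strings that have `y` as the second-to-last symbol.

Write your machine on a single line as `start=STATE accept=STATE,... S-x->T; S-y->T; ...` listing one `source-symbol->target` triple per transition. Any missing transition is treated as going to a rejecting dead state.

start=S0; accept=S5,S6; S0-x->S1; S0-y->S2; S1-x->S3; S1-y->S4; S2-x->S5; S2-y->S6; S3-x->S3; S3-y->S4; S4-x->S5; S4-y->S6; S5-x->S3; S5-y->S4; S6-x->S5; S6-y->S6

A DFA must remember the last 2 symbols (since which symbol is second-to-last isn't known until the input ends). Use one state per possible window of the last ≤2 symbols; accept from those whose window starts with `y`.
With 7 states:
        x   y  
>  S0   S1  S2 
   S1   S3  S4 
   S2   S5  S6 
   S3   S3  S4 
   S4   S5  S6 
 * S5   S3  S4 
 * S6   S5  S6 
(> = start, * = accepting)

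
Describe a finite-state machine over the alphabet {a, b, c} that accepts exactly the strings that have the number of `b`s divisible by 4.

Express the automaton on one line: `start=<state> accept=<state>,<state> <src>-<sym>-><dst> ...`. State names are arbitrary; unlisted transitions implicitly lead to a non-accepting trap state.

start=q0 accept=q0 q0-a->q0 q0-b->q1 q0-c->q0 q1-a->q1 q1-b->q2 q1-c->q1 q2-a->q2 q2-b->q3 q2-c->q2 q3-a->q3 q3-b->q0 q3-c->q3

Keep the running count of `b`s modulo 4: each `b` advances along the cycle q0 → q1 → q2 → q3 → q0 while other symbols loop. Accept at q0.
        a   b   c  
>* q0   q0  q1  q0 
   q1   q1  q2  q1 
   q2   q2  q3  q2 
   q3   q3  q0  q3 
(> = start, * = accepting)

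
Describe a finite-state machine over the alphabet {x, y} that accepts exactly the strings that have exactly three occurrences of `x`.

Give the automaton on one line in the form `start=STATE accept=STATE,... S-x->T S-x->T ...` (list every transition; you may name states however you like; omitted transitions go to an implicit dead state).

start=q0 accept=q3 q0-x->q1 q0-y->q0 q1-x->q2 q1-y->q1 q2-x->q3 q2-y->q2 q3-x->q4 q3-y->q3 q4-x->q4 q4-y->q4

Count `x`s, saturating at 4: states q0 through q3 mean 0 through 3 `x`s seen; q4 means more than 3. Each `x` increments (capped at q4); other symbols loop. Accept from {q3}.
5 states suffice.
        x   y  
>  q0   q1  q0 
   q1   q2  q1 
   q2   q3  q2 
 * q3   q4  q3 
   q4   q4  q4 
(> = start, * = accepting)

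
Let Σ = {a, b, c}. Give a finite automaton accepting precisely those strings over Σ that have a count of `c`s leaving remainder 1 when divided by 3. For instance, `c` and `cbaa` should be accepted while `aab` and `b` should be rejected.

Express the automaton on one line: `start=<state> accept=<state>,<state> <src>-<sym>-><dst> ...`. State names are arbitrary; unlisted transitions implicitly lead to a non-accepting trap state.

Keep the running count of `c`s modulo 3: each `c` advances along the cycle s0 → s1 → s2 → s0 while other symbols loop. Accept at s1.
        a   b   c  
>  s0   s0  s0  s1 
 * s1   s1  s1  s2 
   s2   s2  s2  s0 
(> = start, * = accepting)

start=s0 accept=s1 s0-a->s0 s0-b->s0 s0-c->s1 s1-a->s1 s1-b->s1 s1-c->s2 s2-a->s2 s2-b->s2 s2-c->s0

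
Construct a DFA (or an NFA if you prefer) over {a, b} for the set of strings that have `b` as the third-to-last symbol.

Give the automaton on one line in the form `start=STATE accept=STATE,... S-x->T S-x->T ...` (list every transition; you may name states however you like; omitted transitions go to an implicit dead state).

A DFA must remember the last 3 symbols (since which symbol is third-to-last isn't known until the input ends). Use one state per possible window of the last ≤3 symbols; accept from those whose window starts with `b`.
A 15-state machine:
          a    b  
>  q0     q1   q2 
   q1     q3   q4 
   q2     q5   q6 
   q3     q7   q8 
   q4     q9  q10 
   q5    q11  q12 
   q6    q13  q14 
   q7     q7   q8 
   q8     q9  q10 
   q9    q11  q12 
   q10   q13  q14 
 * q11    q7   q8 
 * q12    q9  q10 
 * q13   q11  q12 
 * q14   q13  q14 
(> = start, * = accepting)

start=q0 accept=q11,q12,q13,q14 q0-a->q1 q0-b->q2 q1-a->q3 q1-b->q4 q2-a->q5 q2-b->q6 q3-a->q7 q3-b->q8 q4-a->q9 q4-b->q10 q5-a->q11 q5-b->q12 q6-a->q13 q6-b->q14 q7-a->q7 q7-b->q8 q8-a->q9 q8-b->q10 q9-a->q11 q9-b->q12 q10-a->q13 q10-b->q14 q11-a->q7 q11-b->q8 q12-a->q9 q12-b->q10 q13-a->q11 q13-b->q12 q14-a->q13 q14-b->q14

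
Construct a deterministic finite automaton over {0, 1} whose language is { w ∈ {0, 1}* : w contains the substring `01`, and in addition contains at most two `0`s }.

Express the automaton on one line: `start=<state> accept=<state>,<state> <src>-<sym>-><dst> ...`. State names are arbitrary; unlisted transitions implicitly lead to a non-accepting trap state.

start=s0 accept=s3,s5 s0-0->s1 s0-1->s0 s1-0->s2 s1-1->s3 s2-0->s4 s2-1->s5 s3-0->s5 s3-1->s3 s4-0->s4 s4-1->s4 s5-0->s4 s5-1->s5

Run two small machines in parallel and take their product. The first has 3 states tracking whether and how much of `01` has been seen; the second has 4 states tracking the count of `0`s, saturating at 3. A product state is a pair (one from each), accepting exactly when both do. Equivalent product states are then merged.
With 6 states:
        0   1  
>  s0   s1  s0 
   s1   s2  s3 
   s2   s4  s5 
 * s3   s5  s3 
   s4   s4  s4 
 * s5   s4  s5 
(> = start, * = accepting)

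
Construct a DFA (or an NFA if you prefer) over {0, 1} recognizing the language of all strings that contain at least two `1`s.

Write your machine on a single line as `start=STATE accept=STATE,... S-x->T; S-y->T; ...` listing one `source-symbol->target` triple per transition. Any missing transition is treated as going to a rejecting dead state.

Only the number of `1`s matters, and only up to 3. Make a chain q0 → q1 → q2 → q3 advanced by each `1` (with q3 absorbing); every other symbol self-loops. The accepting set is {q2, q3}.
        0   1  
>  q0   q0  q1 
   q1   q1  q2 
 * q2   q2  q3 
 * q3   q3  q3 
(> = start, * = accepting)

start=q0; accept=q2,q3; q0-0->q0; q0-1->q1; q1-0->q1; q1-1->q2; q2-0->q2; q2-1->q3; q3-0->q3; q3-1->q3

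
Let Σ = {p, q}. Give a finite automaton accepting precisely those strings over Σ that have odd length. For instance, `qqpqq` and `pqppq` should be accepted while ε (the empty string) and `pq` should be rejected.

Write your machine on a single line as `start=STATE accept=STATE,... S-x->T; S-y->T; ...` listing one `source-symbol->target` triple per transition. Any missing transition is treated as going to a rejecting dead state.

Only the length mod 2 matters, so use a 2-cycle: from any state, every input symbol moves to the next state, wrapping S1 back to S0. Mark S1 accepting.
With 2 states:
        p   q  
>  S0   S1  S1 
 * S1   S0  S0 
(> = start, * = accepting)

start=S0; accept=S1; S0-p->S1; S0-q->S1; S1-p->S0; S1-q->S0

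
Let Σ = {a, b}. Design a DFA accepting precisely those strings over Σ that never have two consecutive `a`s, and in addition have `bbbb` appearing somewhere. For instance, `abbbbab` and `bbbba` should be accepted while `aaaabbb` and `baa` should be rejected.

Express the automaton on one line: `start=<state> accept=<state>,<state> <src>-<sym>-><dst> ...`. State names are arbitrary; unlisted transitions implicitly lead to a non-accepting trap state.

Build one automaton per condition and run them in lockstep. The first has 3 states tracking partial matches of the forbidden pattern `aa`; the second has 5 states tracking whether and how much of `bbbb` has been seen. A product state is a pair (one from each), accepting exactly when both do. After merging equivalent states the machine shrinks.
8 states suffice.
        a   b  
>  q0   q1  q2 
   q1   q3  q2 
   q2   q1  q4 
   q3   q3  q3 
   q4   q1  q5 
   q5   q1  q6 
 * q6   q7  q6 
 * q7   q3  q6 
(> = start, * = accepting)

start=q0 accept=q6,q7 q0-a->q1 q0-b->q2 q1-a->q3 q1-b->q2 q2-a->q1 q2-b->q4 q3-a->q3 q3-b->q3 q4-a->q1 q4-b->q5 q5-a->q1 q5-b->q6 q6-a->q7 q6-b->q6 q7-a->q3 q7-b->q6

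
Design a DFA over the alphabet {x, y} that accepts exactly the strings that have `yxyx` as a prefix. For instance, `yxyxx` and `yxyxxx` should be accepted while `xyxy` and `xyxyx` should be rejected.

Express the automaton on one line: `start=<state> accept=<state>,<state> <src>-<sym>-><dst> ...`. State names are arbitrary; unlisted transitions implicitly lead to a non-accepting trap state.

Walk along `yxyx` while the input agrees: from s0 take `y` to s1, and so on. Any deviation drops to the rejecting sink s5. Once s4 is reached the prefix is confirmed and every continuation is accepted.
With 6 states:
        x   y  
>  s0   s5  s1 
   s1   s2  s5 
   s2   s5  s3 
   s3   s4  s5 
 * s4   s4  s4 
   s5   s5  s5 
(> = start, * = accepting)

start=s0 accept=s4 s0-x->s5 s0-y->s1 s1-x->s2 s1-y->s5 s2-x->s5 s2-y->s3 s3-x->s4 s3-y->s5 s4-x->s4 s4-y->s4 s5-x->s5 s5-y->s5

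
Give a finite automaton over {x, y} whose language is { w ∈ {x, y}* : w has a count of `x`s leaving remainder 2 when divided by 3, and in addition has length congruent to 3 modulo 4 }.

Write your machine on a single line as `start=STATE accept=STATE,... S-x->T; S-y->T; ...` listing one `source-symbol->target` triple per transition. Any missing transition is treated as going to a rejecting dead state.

start=q0; accept=q7; q0-x->q1; q0-y->q2; q1-x->q3; q1-y->q4; q2-x->q4; q2-y->q5; q3-x->q6; q3-y->q7; q4-x->q7; q4-y->q8; q5-x->q8; q5-y->q6; q6-x->q9; q6-y->q0; q7-x->q0; q7-y->q10; q8-x->q10; q8-y->q9; q9-x->q11; q9-y->q1; q10-x->q2; q10-y->q11; q11-x->q5; q11-y->q3

Run two small machines in parallel and take their product. The first has 3 states tracking the count of `x`s modulo 3; the second has 4 states tracking the input length modulo 4. A product state is a pair (one from each), accepting exactly when both do.
12 states suffice.
          x    y  
>  q0     q1   q2 
   q1     q3   q4 
   q2     q4   q5 
   q3     q6   q7 
   q4     q7   q8 
   q5     q8   q6 
   q6     q9   q0 
 * q7     q0  q10 
   q8    q10   q9 
   q9    q11   q1 
   q10    q2  q11 
   q11    q5   q3 
(> = start, * = accepting)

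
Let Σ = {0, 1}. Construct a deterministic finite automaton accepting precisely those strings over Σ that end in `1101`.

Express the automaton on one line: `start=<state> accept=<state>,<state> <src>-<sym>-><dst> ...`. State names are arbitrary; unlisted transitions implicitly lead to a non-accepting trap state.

start=q0 accept=q4 q0-0->q0 q0-1->q1 q1-0->q0 q1-1->q2 q2-0->q3 q2-1->q2 q3-0->q0 q3-1->q4 q4-0->q0 q4-1->q2

Remember how much of `1101` the current input suffix matches. State q0 means no match yet; q1 means the last symbol is `1`; q2 means the last 2 symbols are `11`; q3 means the last 3 symbols are `110`; q4 means the last 4 symbols are `1101`. Only q4 accepts. On a mismatch, fall back to the longest proper suffix that is still a prefix of `1101`.
With 5 states:
        0   1  
>  q0   q0  q1 
   q1   q0  q2 
   q2   q3  q2 
   q3   q0  q4 
 * q4   q0  q2 
(> = start, * = accepting)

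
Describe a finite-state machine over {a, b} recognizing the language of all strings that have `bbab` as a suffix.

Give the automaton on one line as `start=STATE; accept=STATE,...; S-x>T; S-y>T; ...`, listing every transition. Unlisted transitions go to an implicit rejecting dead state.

start=q0; accept=q4; q0-a>q0; q0-b>q1; q1-a>q0; q1-b>q2; q2-a>q3; q2-b>q2; q3-a>q0; q3-b>q4; q4-a>q0; q4-b>q2

Let each state record the length of the longest suffix of the input read so far that is also a prefix of `bbab`. q1 means the last symbol is `b`; q2 means the last 2 symbols are `bb`; q3 means the last 3 symbols are `bba`; q4 means the last 4 symbols are `bbab`. Accept only at q4, where the string currently ends in `bbab`.
5 states suffice.
        a   b  
>  q0   q0  q1 
   q1   q0  q2 
   q2   q3  q2 
   q3   q0  q4 
 * q4   q0  q2 
(> = start, * = accepting)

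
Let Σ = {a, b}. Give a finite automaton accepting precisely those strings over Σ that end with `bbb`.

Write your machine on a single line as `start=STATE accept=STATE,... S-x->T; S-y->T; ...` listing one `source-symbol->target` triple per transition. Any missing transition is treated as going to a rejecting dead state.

start=s0; accept=s3; s0-a->s0; s0-b->s1; s1-a->s0; s1-b->s2; s2-a->s0; s2-b->s3; s3-a->s0; s3-b->s3

Remember how much of `bbb` the current input suffix matches. State s0 means no match yet; s1 means the last symbol is `b`; s2 means the last 2 symbols are `bb`; s3 means the last 3 symbols are `bbb`. Only s3 accepts. On a mismatch, fall back to the longest proper suffix that is still a prefix of `bbb`.
A 4-state machine:
        a   b  
>  s0   s0  s1 
   s1   s0  s2 
   s2   s0  s3 
 * s3   s0  s3 
(> = start, * = accepting)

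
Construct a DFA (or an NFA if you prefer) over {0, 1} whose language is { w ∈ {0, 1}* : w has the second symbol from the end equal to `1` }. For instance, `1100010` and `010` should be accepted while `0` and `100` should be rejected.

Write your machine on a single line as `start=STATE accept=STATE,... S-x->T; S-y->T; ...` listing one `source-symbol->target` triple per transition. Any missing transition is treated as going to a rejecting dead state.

Because acceptance depends on a position counted from the end, the machine has to buffer the most recent 2 symbols. Make each state the string of the last up-to-2 symbols read; on input `x` shift the window left and append `x`. Accept when the buffered window has length 2 and begins with `1`.
With 7 states:
        0   1  
>  q0   q1  q2 
   q1   q3  q4 
   q2   q5  q6 
   q3   q3  q4 
   q4   q5  q6 
 * q5   q3  q4 
 * q6   q5  q6 
(> = start, * = accepting)

start=q0; accept=q5,q6; q0-0->q1; q0-1->q2; q1-0->q3; q1-1->q4; q2-0->q5; q2-1->q6; q3-0->q3; q3-1->q4; q4-0->q5; q4-1->q6; q5-0->q3; q5-1->q4; q6-0->q5; q6-1->q6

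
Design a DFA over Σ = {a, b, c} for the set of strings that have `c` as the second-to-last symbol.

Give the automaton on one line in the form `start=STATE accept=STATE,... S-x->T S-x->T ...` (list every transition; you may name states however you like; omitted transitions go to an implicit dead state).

A DFA must remember the last 2 symbols (since which symbol is second-to-last isn't known until the input ends). Use one state per possible window of the last ≤2 symbols; accept from those whose window starts with `c`.
A 13-state machine:
          a    b    c  
>  q0     q1   q2   q3 
   q1     q4   q5   q6 
   q2     q7   q8   q9 
   q3    q10  q11  q12 
   q4     q4   q5   q6 
   q5     q7   q8   q9 
   q6    q10  q11  q12 
   q7     q4   q5   q6 
   q8     q7   q8   q9 
   q9    q10  q11  q12 
 * q10    q4   q5   q6 
 * q11    q7   q8   q9 
 * q12   q10  q11  q12 
(> = start, * = accepting)

start=q0 accept=q10,q11,q12 q0-a->q1 q0-b->q2 q0-c->q3 q1-a->q4 q1-b->q5 q1-c->q6 q2-a->q7 q2-b->q8 q2-c->q9 q3-a->q10 q3-b->q11 q3-c->q12 q4-a->q4 q4-b->q5 q4-c->q6 q5-a->q7 q5-b->q8 q5-c->q9 q6-a->q10 q6-b->q11 q6-c->q12 q7-a->q4 q7-b->q5 q7-c->q6 q8-a->q7 q8-b->q8 q8-c->q9 q9-a->q10 q9-b->q11 q9-c->q12 q10-a->q4 q10-b->q5 q10-c->q6 q11-a->q7 q11-b->q8 q11-c->q9 q12-a->q10 q12-b->q11 q12-c->q12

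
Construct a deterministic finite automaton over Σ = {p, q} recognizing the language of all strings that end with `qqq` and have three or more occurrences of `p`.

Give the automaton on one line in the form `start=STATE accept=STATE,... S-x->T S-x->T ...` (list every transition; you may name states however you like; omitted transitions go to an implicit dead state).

start=A accept=G A-p->B A-q->A B-p->C B-q->B C-p->D C-q->C D-p->D D-q->E E-p->D E-q->F F-p->D F-q->G G-p->D G-q->G

Build one automaton per condition and run them in lockstep. One (4 states) tracks how much of the suffix `qqq` has currently been matched; the other (5 states) tracks the count of `p`s, saturating at 4. Each combined state is a pair, one component from each; accept when both components accept. After merging equivalent states the machine shrinks.
With 7 states:
       p  q 
>  A   B  A 
   B   C  B 
   C   D  C 
   D   D  E 
   E   D  F 
   F   D  G 
 * G   D  G 
(> = start, * = accepting)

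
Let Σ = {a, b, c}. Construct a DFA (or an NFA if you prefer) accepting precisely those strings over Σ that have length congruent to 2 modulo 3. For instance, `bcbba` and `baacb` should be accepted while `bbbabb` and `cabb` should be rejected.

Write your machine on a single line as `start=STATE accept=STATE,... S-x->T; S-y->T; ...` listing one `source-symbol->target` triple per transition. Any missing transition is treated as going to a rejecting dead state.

start=S0; accept=S2; S0-a->S1; S0-b->S1; S0-c->S1; S1-a->S2; S1-b->S2; S1-c->S2; S2-a->S0; S2-b->S0; S2-c->S0

Count input length modulo 3: every symbol advances one step around the cycle S0 → S1 → S2 → S0. Accept at S2.
3 states suffice.
        a   b   c  
>  S0   S1  S1  S1 
   S1   S2  S2  S2 
 * S2   S0  S0  S0 
(> = start, * = accepting)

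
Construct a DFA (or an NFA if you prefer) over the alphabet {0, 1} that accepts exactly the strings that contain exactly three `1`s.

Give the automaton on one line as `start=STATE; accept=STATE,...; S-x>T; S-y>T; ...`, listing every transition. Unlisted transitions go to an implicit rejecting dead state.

start=q0; accept=q3; q0-0>q0; q0-1>q1; q1-0>q1; q1-1>q2; q2-0>q2; q2-1>q3; q3-0>q3; q3-1>q4; q4-0>q4; q4-1>q4

Only the number of `1`s matters, and only up to 4. Make a chain q0 → q1 → q2 → q3 → q4 advanced by each `1` (with q4 absorbing); every other symbol self-loops. The accepting set is {q3}.
5 states suffice.
        0   1  
>  q0   q0  q1 
   q1   q1  q2 
   q2   q2  q3 
 * q3   q3  q4 
   q4   q4  q4 
(> = start, * = accepting)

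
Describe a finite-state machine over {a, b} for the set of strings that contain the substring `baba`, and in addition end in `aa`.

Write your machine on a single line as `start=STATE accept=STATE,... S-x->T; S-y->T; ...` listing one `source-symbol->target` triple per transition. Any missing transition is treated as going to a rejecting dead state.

Handle the two conditions separately and then intersect. One (5 states) tracks whether and how much of `baba` has been seen; the other (3 states) tracks how much of the suffix `aa` has currently been matched. Each combined state is a pair, one component from each; accept when both components accept.
9 states suffice.
        a   b  
>  q0   q1  q2 
   q1   q3  q2 
   q2   q4  q2 
   q3   q3  q2 
   q4   q3  q5 
   q5   q6  q2 
   q6   q7  q8 
 * q7   q7  q8 
   q8   q6  q8 
(> = start, * = accepting)

start=q0; accept=q7; q0-a->q1; q0-b->q2; q1-a->q3; q1-b->q2; q2-a->q4; q2-b->q2; q3-a->q3; q3-b->q2; q4-a->q3; q4-b->q5; q5-a->q6; q5-b->q2; q6-a->q7; q6-b->q8; q7-a->q7; q7-b->q8; q8-a->q6; q8-b->q8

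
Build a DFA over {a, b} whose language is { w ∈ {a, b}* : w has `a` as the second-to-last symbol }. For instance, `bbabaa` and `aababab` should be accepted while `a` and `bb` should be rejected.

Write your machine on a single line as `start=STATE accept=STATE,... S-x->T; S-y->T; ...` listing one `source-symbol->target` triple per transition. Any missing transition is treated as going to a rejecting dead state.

start=q0; accept=q3,q4; q0-a->q1; q0-b->q2; q1-a->q3; q1-b->q4; q2-a->q5; q2-b->q6; q3-a->q3; q3-b->q4; q4-a->q5; q4-b->q6; q5-a->q3; q5-b->q4; q6-a->q5; q6-b->q6

Because acceptance depends on a position counted from the end, the machine has to buffer the most recent 2 symbols. Make each state the string of the last up-to-2 symbols read; on input `x` shift the window left and append `x`. Accept when the buffered window has length 2 and begins with `a`.
A 7-state machine:
        a   b  
>  q0   q1  q2 
   q1   q3  q4 
   q2   q5  q6 
 * q3   q3  q4 
 * q4   q5  q6 
   q5   q3  q4 
   q6   q5  q6 
(> = start, * = accepting)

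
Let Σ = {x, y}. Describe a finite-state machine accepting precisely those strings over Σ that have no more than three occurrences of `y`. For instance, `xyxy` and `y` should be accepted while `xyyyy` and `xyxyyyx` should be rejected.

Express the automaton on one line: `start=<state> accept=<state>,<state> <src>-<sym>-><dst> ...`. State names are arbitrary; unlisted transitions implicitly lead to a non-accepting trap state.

Count `y`s, saturating at 4: states s0 through s3 mean 0 through 3 `y`s seen; s4 means more than 3. Each `y` increments (capped at s4); other symbols loop. Accept from {s0, s1, s2, s3}.
5 states suffice.
        x   y  
>* s0   s0  s1 
 * s1   s1  s2 
 * s2   s2  s3 
 * s3   s3  s4 
   s4   s4  s4 
(> = start, * = accepting)

start=s0 accept=s0,s1,s2,s3 s0-x->s0 s0-y->s1 s1-x->s1 s1-y->s2 s2-x->s2 s2-y->s3 s3-x->s3 s3-y->s4 s4-x->s4 s4-y->s4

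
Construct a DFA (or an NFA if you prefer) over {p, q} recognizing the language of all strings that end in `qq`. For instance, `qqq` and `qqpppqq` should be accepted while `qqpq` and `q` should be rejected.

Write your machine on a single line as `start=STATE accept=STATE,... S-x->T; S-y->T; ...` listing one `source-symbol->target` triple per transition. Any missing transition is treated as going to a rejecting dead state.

start=s0; accept=s2; s0-p->s0; s0-q->s1; s1-p->s0; s1-q->s2; s2-p->s0; s2-q->s2

Remember how much of `qq` the current input suffix matches. State s0 means no match yet; s1 means the last symbol is `q`; s2 means the last 2 symbols are `qq`. Only s2 accepts. On a mismatch, fall back to the longest proper suffix that is still a prefix of `qq`.
3 states suffice.
        p   q  
>  s0   s0  s1 
   s1   s0  s2 
 * s2   s0  s2 
(> = start, * = accepting)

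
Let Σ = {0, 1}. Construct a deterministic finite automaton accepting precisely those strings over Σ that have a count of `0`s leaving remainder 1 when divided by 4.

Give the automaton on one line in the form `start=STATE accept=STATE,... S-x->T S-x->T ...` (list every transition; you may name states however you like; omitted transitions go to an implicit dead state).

start=q0 accept=q1 q0-0->q1 q0-1->q0 q1-0->q2 q1-1->q1 q2-0->q3 q2-1->q2 q3-0->q0 q3-1->q3

The only thing that matters is how many `0`s have appeared, reduced mod 4. Use one state per residue: q0 for 0, …, q3 for 3. Reading `0` moves to the next residue; anything else stays put. q1 is accepting.
4 states suffice.
        0   1  
>  q0   q1  q0 
 * q1   q2  q1 
   q2   q3  q2 
   q3   q0  q3 
(> = start, * = accepting)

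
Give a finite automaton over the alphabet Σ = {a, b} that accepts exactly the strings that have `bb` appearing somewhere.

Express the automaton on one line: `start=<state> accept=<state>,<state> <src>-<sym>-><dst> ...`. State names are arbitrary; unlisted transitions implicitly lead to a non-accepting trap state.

Track how much of `bb` has been matched so far: state S0 is no progress, S2 is the absorbing accept state reached once `bb` has occurred. Intermediate states record partial matches; on a mismatch, fall back to the longest reusable overlap.
3 states suffice.
        a   b  
>  S0   S0  S1 
   S1   S0  S2 
 * S2   S2  S2 
(> = start, * = accepting)

start=S0 accept=S2 S0-a->S0 S0-b->S1 S1-a->S0 S1-b->S2 S2-a->S2 S2-b->S2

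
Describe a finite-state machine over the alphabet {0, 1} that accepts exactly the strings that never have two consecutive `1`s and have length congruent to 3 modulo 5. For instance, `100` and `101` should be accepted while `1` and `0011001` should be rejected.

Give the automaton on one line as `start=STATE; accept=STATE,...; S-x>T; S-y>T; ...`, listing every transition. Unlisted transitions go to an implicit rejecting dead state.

start=q0; accept=q6,q7; q0-0>q1; q0-1>q2; q1-0>q3; q1-1>q4; q2-0>q3; q2-1>q5; q3-0>q6; q3-1>q7; q4-0>q6; q4-1>q5; q5-0>q5; q5-1>q5; q6-0>q8; q6-1>q9; q7-0>q8; q7-1>q5; q8-0>q0; q8-1>q10; q9-0>q0; q9-1>q5; q10-0>q1; q10-1>q5

Handle the two conditions separately and then intersect. The first has 3 states tracking partial matches of the forbidden pattern `11`; the second has 5 states tracking the input length modulo 5. A product state is a pair (one from each), accepting exactly when both do. After merging equivalent states the machine shrinks.
With 11 states:
          0    1  
>  q0     q1   q2 
   q1     q3   q4 
   q2     q3   q5 
   q3     q6   q7 
   q4     q6   q5 
   q5     q5   q5 
 * q6     q8   q9 
 * q7     q8   q5 
   q8     q0  q10 
   q9     q0   q5 
   q10    q1   q5 
(> = start, * = accepting)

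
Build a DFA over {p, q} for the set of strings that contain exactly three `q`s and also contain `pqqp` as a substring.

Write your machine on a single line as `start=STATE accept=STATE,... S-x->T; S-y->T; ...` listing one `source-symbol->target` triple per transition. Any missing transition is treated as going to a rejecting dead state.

Run two small machines in parallel and take their product. The first has 5 states tracking the count of `q`s, saturating at 4; the second has 5 states tracking whether and how much of `pqqp` has been seen. A product state is a pair (one from each), accepting exactly when both do.
With 20 states:
          p    q  
>  s0     s1   s2 
   s1     s1   s3 
   s2     s4   s5 
   s3     s4   s6 
   s4     s4   s7 
   s5     s8   s9 
   s6    s10   s9 
   s7     s8  s11 
   s8     s8  s12 
   s9    s13  s14 
   s10   s10  s15 
   s11   s15  s14 
   s12   s13  s16 
   s13   s13  s17 
   s14   s18  s14 
 * s15   s15  s19 
   s16   s19  s14 
   s17   s18  s16 
   s18   s18  s17 
   s19   s19  s19 
(> = start, * = accepting)

start=s0; accept=s15; s0-p->s1; s0-q->s2; s1-p->s1; s1-q->s3; s2-p->s4; s2-q->s5; s3-p->s4; s3-q->s6; s4-p->s4; s4-q->s7; s5-p->s8; s5-q->s9; s6-p->s10; s6-q->s9; s7-p->s8; s7-q->s11; s8-p->s8; s8-q->s12; s9-p->s13; s9-q->s14; s10-p->s10; s10-q->s15; s11-p->s15; s11-q->s14; s12-p->s13; s12-q->s16; s13-p->s13; s13-q->s17; s14-p->s18; s14-q->s14; s15-p->s15; s15-q->s19; s16-p->s19; s16-q->s14; s17-p->s18; s17-q->s16; s18-p->s18; s18-q->s17; s19-p->s19; s19-q->s19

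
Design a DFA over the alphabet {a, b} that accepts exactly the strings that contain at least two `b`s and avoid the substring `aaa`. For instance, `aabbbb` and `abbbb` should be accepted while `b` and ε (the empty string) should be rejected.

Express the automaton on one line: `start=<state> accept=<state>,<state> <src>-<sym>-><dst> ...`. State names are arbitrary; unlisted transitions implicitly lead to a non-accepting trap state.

Build one automaton per condition and run them in lockstep. The first has 4 states tracking the count of `b`s, saturating at 3; the second has 4 states tracking partial matches of the forbidden pattern `aaa`. A product state is a pair (one from each), accepting exactly when both do. After merging equivalent states the machine shrinks.
        a   b  
>  S0   S1  S2 
   S1   S3  S2 
   S2   S4  S5 
   S3   S6  S2 
   S4   S7  S5 
 * S5   S8  S5 
   S6   S6  S6 
   S7   S6  S5 
 * S8   S9  S5 
 * S9   S6  S5 
(> = start, * = accepting)

start=S0 accept=S5,S8,S9 S0-a->S1 S0-b->S2 S1-a->S3 S1-b->S2 S2-a->S4 S2-b->S5 S3-a->S6 S3-b->S2 S4-a->S7 S4-b->S5 S5-a->S8 S5-b->S5 S6-a->S6 S6-b->S6 S7-a->S6 S7-b->S5 S8-a->S9 S8-b->S5 S9-a->S6 S9-b->S5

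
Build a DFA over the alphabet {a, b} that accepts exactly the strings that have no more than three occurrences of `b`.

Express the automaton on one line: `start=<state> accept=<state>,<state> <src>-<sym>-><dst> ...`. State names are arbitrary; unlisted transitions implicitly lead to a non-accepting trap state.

Count `b`s, saturating at 4: states q0 through q3 mean 0 through 3 `b`s seen; q4 means more than 3. Each `b` increments (capped at q4); other symbols loop. Accept from {q0, q1, q2, q3}.
        a   b  
>* q0   q0  q1 
 * q1   q1  q2 
 * q2   q2  q3 
 * q3   q3  q4 
   q4   q4  q4 
(> = start, * = accepting)

start=q0 accept=q0,q1,q2,q3 q0-a->q0 q0-b->q1 q1-a->q1 q1-b->q2 q2-a->q2 q2-b->q3 q3-a->q3 q3-b->q4 q4-a->q4 q4-b->q4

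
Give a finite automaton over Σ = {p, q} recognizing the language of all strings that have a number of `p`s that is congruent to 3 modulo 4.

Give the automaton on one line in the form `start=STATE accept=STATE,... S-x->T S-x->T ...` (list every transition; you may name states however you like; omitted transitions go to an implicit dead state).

Keep the running count of `p`s modulo 4: each `p` advances along the cycle s0 → s1 → s2 → s3 → s0 while other symbols loop. Accept at s3.
A 4-state machine:
        p   q  
>  s0   s1  s0 
   s1   s2  s1 
   s2   s3  s2 
 * s3   s0  s3 
(> = start, * = accepting)

start=s0 accept=s3 s0-p->s1 s0-q->s0 s1-p->s2 s1-q->s1 s2-p->s3 s2-q->s2 s3-p->s0 s3-q->s3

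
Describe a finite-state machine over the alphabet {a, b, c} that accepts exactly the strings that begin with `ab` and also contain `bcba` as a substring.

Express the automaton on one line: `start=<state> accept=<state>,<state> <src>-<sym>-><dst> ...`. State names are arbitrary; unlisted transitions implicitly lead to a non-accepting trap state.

Run two small machines in parallel and take their product. One (4 states) tracks whether the input so far still matches the prefix `ab`; the other (5 states) tracks whether and how much of `bcba` has been seen. Each combined state is a pair, one component from each; accept when both components accept. Equivalent product states are then merged.
8 states suffice.
        a   b   c  
>  s0   s1  s2  s2 
   s1   s2  s3  s2 
   s2   s2  s2  s2 
   s3   s4  s3  s5 
   s4   s4  s3  s4 
   s5   s4  s6  s4 
   s6   s7  s3  s5 
 * s7   s7  s7  s7 
(> = start, * = accepting)

start=s0 accept=s7 s0-a->s1 s0-b->s2 s0-c->s2 s1-a->s2 s1-b->s3 s1-c->s2 s2-a->s2 s2-b->s2 s2-c->s2 s3-a->s4 s3-b->s3 s3-c->s5 s4-a->s4 s4-b->s3 s4-c->s4 s5-a->s4 s5-b->s6 s5-c->s4 s6-a->s7 s6-b->s3 s6-c->s5 s7-a->s7 s7-b->s7 s7-c->s7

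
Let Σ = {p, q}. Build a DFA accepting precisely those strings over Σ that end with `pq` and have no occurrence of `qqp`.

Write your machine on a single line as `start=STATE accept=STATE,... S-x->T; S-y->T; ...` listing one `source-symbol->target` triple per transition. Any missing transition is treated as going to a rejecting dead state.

start=s0; accept=s3; s0-p->s1; s0-q->s2; s1-p->s1; s1-q->s3; s2-p->s1; s2-q->s4; s3-p->s1; s3-q->s4; s4-p->s5; s4-q->s4; s5-p->s5; s5-q->s6; s6-p->s5; s6-q->s7; s7-p->s5; s7-q->s7

Build one automaton per condition and run them in lockstep. One (3 states) tracks how much of the suffix `pq` has currently been matched; the other (4 states) tracks partial matches of the forbidden pattern `qqp`. Each combined state is a pair, one component from each; accept when both components accept.
        p   q  
>  s0   s1  s2 
   s1   s1  s3 
   s2   s1  s4 
 * s3   s1  s4 
   s4   s5  s4 
   s5   s5  s6 
   s6   s5  s7 
   s7   s5  s7 
(> = start, * = accepting)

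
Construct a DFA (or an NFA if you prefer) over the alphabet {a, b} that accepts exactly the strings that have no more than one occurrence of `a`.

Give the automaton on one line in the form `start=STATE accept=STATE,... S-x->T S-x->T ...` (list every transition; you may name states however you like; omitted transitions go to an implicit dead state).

start=q0 accept=q0,q1 q0-a->q1 q0-b->q0 q1-a->q2 q1-b->q1 q2-a->q2 q2-b->q2

Only the number of `a`s matters, and only up to 2. Make a chain q0 → q1 → q2 advanced by each `a` (with q2 absorbing); every other symbol self-loops. The accepting set is {q0, q1}.
3 states suffice.
        a   b  
>* q0   q1  q0 
 * q1   q2  q1 
   q2   q2  q2 
(> = start, * = accepting)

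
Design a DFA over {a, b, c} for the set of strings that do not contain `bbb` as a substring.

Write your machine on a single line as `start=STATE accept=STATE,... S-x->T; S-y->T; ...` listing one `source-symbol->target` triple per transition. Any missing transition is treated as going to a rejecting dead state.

This is the complement of 'contains `bbb`'. Use the same substring-matching states — q0 through q3 holding how much of `bbb` has just been matched — but flip the accepting set: everything except the trap q3 accepts.
        a   b   c  
>* q0   q0  q1  q0 
 * q1   q0  q2  q0 
 * q2   q0  q3  q0 
   q3   q3  q3  q3 
(> = start, * = accepting)

start=q0; accept=q0,q1,q2; q0-a->q0; q0-b->q1; q0-c->q0; q1-a->q0; q1-b->q2; q1-c->q0; q2-a->q0; q2-b->q3; q2-c->q0; q3-a->q3; q3-b->q3; q3-c->q3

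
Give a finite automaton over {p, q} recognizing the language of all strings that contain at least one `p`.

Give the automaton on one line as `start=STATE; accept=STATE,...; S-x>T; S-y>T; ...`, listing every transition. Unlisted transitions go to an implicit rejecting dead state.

Only the number of `p`s matters, and only up to 2. Make a chain A → B → C advanced by each `p` (with C absorbing); every other symbol self-loops. The accepting set is {B, C}.
3 states suffice.
       p  q 
>  A   B  A 
 * B   C  B 
 * C   C  C 
(> = start, * = accepting)

start=A; accept=B,C; A-p>B; A-q>A; B-p>C; B-q>B; C-p>C; C-q>C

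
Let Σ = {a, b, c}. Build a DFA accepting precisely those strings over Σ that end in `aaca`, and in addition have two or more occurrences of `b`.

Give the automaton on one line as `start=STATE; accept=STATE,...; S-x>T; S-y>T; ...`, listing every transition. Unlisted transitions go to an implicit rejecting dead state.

Handle the two conditions separately and then intersect. One (5 states) tracks how much of the suffix `aaca` has currently been matched; the other (4 states) tracks the count of `b`s, saturating at 3. Each combined state is a pair, one component from each; accept when both components accept. Minimizing collapses redundant product states.
        a   b   c  
>  S0   S0  S1  S0 
   S1   S1  S2  S1 
   S2   S3  S2  S2 
   S3   S4  S2  S2 
   S4   S4  S2  S5 
   S5   S6  S2  S2 
 * S6   S4  S2  S2 
(> = start, * = accepting)

start=S0; accept=S6; S0-a>S0; S0-b>S1; S0-c>S0; S1-a>S1; S1-b>S2; S1-c>S1; S2-a>S3; S2-b>S2; S2-c>S2; S3-a>S4; S3-b>S2; S3-c>S2; S4-a>S4; S4-b>S2; S4-c>S5; S5-a>S6; S5-b>S2; S5-c>S2; S6-a>S4; S6-b>S2; S6-c>S2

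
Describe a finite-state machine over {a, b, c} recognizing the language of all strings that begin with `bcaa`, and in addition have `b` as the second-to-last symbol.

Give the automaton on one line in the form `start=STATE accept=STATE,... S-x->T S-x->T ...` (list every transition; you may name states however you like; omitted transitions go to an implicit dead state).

start=s0 accept=s7,s8 s0-a->s1 s0-b->s2 s0-c->s1 s1-a->s1 s1-b->s1 s1-c->s1 s2-a->s1 s2-b->s1 s2-c->s3 s3-a->s4 s3-b->s1 s3-c->s1 s4-a->s5 s4-b->s1 s4-c->s1 s5-a->s5 s5-b->s6 s5-c->s5 s6-a->s7 s6-b->s8 s6-c->s7 s7-a->s5 s7-b->s6 s7-c->s5 s8-a->s7 s8-b->s8 s8-c->s7

Handle the two conditions separately and then intersect. One (6 states) tracks whether the input so far still matches the prefix `bcaa`; the other (13 states) tracks the last 2 symbols read. Each combined state is a pair, one component from each; accept when both components accept. After merging equivalent states the machine shrinks.
9 states suffice.
        a   b   c  
>  s0   s1  s2  s1 
   s1   s1  s1  s1 
   s2   s1  s1  s3 
   s3   s4  s1  s1 
   s4   s5  s1  s1 
   s5   s5  s6  s5 
   s6   s7  s8  s7 
 * s7   s5  s6  s5 
 * s8   s7  s8  s7 
(> = start, * = accepting)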